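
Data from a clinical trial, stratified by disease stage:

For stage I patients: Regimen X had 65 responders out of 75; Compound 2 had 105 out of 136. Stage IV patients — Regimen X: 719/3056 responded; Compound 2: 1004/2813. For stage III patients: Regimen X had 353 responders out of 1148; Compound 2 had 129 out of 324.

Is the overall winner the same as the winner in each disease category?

No

Stage I: Regimen X 65/75 = 86.7%, Compound 2 105/136 = 77.2% → Regimen X
Stage IV: Regimen X 719/3056 = 23.5%, Compound 2 1004/2813 = 35.7% → Compound 2
Stage III: Regimen X 353/1148 = 30.7%, Compound 2 129/324 = 39.8% → Compound 2
Overall: Regimen X 1137/4279 = 26.6%, Compound 2 1238/3273 = 37.8% → Compound 2
Neither sweeps: Regimen X wins 1 of 3 groups, Compound 2 wins 2. Compound 2 wins overall but not every group — no Simpson reversal.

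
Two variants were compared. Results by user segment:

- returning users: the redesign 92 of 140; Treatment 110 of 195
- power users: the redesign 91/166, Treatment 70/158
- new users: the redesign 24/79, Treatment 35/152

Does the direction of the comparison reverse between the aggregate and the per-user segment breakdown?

Returning users: the redesign 92/140 = 65.7%, Treatment 110/195 = 56.4% → the redesign
Power users: the redesign 91/166 = 54.8%, Treatment 70/158 = 44.3% → the redesign
New users: the redesign 24/79 = 30.4%, Treatment 35/152 = 23.0% → the redesign
Overall: the redesign 207/385 = 53.8%, Treatment 215/505 = 42.6% → the redesign
The redesign wins overall and in every user group — no reversal.

No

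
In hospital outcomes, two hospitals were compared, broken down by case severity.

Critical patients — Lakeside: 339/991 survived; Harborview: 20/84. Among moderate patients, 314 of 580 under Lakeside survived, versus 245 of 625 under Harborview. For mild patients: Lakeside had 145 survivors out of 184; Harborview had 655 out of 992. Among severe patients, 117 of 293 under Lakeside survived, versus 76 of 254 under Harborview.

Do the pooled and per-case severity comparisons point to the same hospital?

Critical: Lakeside 339/991 = 34.2%, Harborview 20/84 = 23.8% → Lakeside
Moderate: Lakeside 314/580 = 54.1%, Harborview 245/625 = 39.2% → Lakeside
Mild: Lakeside 145/184 = 78.8%, Harborview 655/992 = 66.0% → Lakeside
Severe: Lakeside 117/293 = 39.9%, Harborview 76/254 = 29.9% → Lakeside
Overall: Lakeside 915/2048 = 44.7%, Harborview 996/1955 = 50.9% → Harborview
Lakeside wins each case group but Harborview wins overall — the comparison reverses. Lakeside's patients skew toward critical, which has a lower base rate.

No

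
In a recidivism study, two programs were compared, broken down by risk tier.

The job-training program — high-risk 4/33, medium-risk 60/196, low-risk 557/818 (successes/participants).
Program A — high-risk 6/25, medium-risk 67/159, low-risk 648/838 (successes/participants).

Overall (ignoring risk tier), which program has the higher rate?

High-risk: the job-training program 4/33 = 12.1%, Program A 6/25 = 24.0% → Program A
Medium-risk: the job-training program 60/196 = 30.6%, Program A 67/159 = 42.1% → Program A
Low-risk: the job-training program 557/818 = 68.1%, Program A 648/838 = 77.3% → Program A
Overall: the job-training program 621/1047 = 59.3%, Program A 721/1022 = 70.5% → Program A

Program A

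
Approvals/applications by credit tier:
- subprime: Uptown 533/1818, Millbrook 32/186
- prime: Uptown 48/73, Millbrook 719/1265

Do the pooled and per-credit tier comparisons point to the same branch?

Subprime: Uptown 533/1818 = 29.3%, Millbrook 32/186 = 17.2% → Uptown
Prime: Uptown 48/73 = 65.8%, Millbrook 719/1265 = 56.8% → Uptown
Overall: Uptown 581/1891 = 30.7%, Millbrook 751/1451 = 51.8% → Millbrook
Uptown wins each credit group but Millbrook wins overall — the comparison reverses. Uptown's applications skew toward subprime, which has a lower base rate.

No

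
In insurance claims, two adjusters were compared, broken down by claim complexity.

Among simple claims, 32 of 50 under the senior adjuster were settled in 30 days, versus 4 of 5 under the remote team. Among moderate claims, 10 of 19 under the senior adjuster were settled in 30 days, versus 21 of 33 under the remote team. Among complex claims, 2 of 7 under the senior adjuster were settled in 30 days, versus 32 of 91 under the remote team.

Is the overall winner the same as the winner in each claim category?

Simple: the senior adjuster 32/50 = 64.0%, the remote team 4/5 = 80.0% → the remote team
Moderate: the senior adjuster 10/19 = 52.6%, the remote team 21/33 = 63.6% → the remote team
Complex: the senior adjuster 2/7 = 28.6%, the remote team 32/91 = 35.2% → the remote team
Overall: the senior adjuster 44/76 = 57.9%, the remote team 57/129 = 44.2% → the senior adjuster
The remote team wins each claim group but the senior adjuster wins overall — the comparison reverses. The remote team's claims skew toward complex, which has a lower base rate.

No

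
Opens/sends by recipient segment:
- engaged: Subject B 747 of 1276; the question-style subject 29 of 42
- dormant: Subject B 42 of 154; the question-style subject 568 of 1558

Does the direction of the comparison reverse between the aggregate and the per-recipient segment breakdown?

Engaged: Subject B 747/1276 = 58.5%, the question-style subject 29/42 = 69.0% → the question-style subject
Dormant: Subject B 42/154 = 27.3%, the question-style subject 568/1558 = 36.5% → the question-style subject
Overall: Subject B 789/1430 = 55.2%, the question-style subject 597/1600 = 37.3% → Subject B
The question-style subject wins each recipient group but Subject B wins overall — the comparison reverses. The question-style subject's sends skew toward dormant, which has a lower base rate.

Yes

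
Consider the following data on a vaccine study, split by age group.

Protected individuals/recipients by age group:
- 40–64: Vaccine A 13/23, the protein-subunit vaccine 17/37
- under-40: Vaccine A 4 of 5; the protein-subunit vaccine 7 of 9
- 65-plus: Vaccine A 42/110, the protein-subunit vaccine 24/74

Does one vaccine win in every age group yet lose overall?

40–64: Vaccine A 13/23 = 56.5%, the protein-subunit vaccine 17/37 = 45.9% → Vaccine A
Under-40: Vaccine A 4/5 = 80.0%, the protein-subunit vaccine 7/9 = 77.8% → Vaccine A
65-plus: Vaccine A 42/110 = 38.2%, the protein-subunit vaccine 24/74 = 32.4% → Vaccine A
Overall: Vaccine A 59/138 = 42.8%, the protein-subunit vaccine 48/120 = 40.0% → Vaccine A
Vaccine A wins overall and in every age group — no reversal.

No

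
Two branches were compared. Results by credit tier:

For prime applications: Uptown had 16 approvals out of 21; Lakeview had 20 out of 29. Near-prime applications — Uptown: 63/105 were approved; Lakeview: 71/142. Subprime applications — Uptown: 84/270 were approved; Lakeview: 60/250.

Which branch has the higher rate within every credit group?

Prime: Uptown 16/21 = 76.2%, Lakeview 20/29 = 69.0% → Uptown
Near-prime: Uptown 63/105 = 60.0%, Lakeview 71/142 = 50.0% → Uptown
Subprime: Uptown 84/270 = 31.1%, Lakeview 60/250 = 24.0% → Uptown
Uptown has the higher rate in all 3 groups.

Uptown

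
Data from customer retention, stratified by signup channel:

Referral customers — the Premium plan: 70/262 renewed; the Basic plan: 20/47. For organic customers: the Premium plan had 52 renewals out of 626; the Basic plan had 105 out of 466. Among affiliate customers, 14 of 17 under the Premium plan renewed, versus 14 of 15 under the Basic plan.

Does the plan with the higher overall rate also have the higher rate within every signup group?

Referral: the Premium plan 70/262 = 26.7%, the Basic plan 20/47 = 42.6% → the Basic plan
Organic: the Premium plan 52/626 = 8.3%, the Basic plan 105/466 = 22.5% → the Basic plan
Affiliate: the Premium plan 14/17 = 82.4%, the Basic plan 14/15 = 93.3% → the Basic plan
Overall: the Premium plan 136/905 = 15.0%, the Basic plan 139/528 = 26.3% → the Basic plan
The Basic plan wins overall and in every signup group — no reversal.

Yes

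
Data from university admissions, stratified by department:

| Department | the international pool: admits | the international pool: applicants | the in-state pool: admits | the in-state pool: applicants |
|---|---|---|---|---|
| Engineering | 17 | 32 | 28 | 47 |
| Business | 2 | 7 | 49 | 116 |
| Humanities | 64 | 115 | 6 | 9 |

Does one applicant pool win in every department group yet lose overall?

Yes

Engineering: the international pool 17/32 = 53.1%, the in-state pool 28/47 = 59.6% → the in-state pool
Business: the international pool 2/7 = 28.6%, the in-state pool 49/116 = 42.2% → the in-state pool
Humanities: the international pool 64/115 = 55.7%, the in-state pool 6/9 = 66.7% → the in-state pool
Overall: the international pool 83/154 = 53.9%, the in-state pool 83/172 = 48.3% → the international pool
The in-state pool wins each department group but the international pool wins overall — the comparison reverses. The in-state pool's applicants skew toward Business, which has a lower base rate.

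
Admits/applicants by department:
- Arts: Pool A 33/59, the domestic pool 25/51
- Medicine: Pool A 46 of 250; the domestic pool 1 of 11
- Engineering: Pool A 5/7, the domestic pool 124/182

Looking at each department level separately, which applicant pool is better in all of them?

Arts: Pool A 33/59 = 55.9%, the domestic pool 25/51 = 49.0% → Pool A
Medicine: Pool A 46/250 = 18.4%, the domestic pool 1/11 = 9.1% → Pool A
Engineering: Pool A 5/7 = 71.4%, the domestic pool 124/182 = 68.1% → Pool A
Pool A has the higher rate in all 3 groups.

Pool A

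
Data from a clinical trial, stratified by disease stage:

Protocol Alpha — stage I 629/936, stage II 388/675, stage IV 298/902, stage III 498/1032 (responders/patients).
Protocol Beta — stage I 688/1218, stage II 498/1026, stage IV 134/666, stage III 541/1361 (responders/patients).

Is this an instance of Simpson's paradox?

No

Stage I: Protocol Alpha 629/936 = 67.2%, Protocol Beta 688/1218 = 56.5% → Protocol Alpha
Stage II: Protocol Alpha 388/675 = 57.5%, Protocol Beta 498/1026 = 48.5% → Protocol Alpha
Stage IV: Protocol Alpha 298/902 = 33.0%, Protocol Beta 134/666 = 20.1% → Protocol Alpha
Stage III: Protocol Alpha 498/1032 = 48.3%, Protocol Beta 541/1361 = 39.8% → Protocol Alpha
Overall: Protocol Alpha 1813/3545 = 51.1%, Protocol Beta 1861/4271 = 43.6% → Protocol Alpha
Protocol Alpha wins overall and in every disease group — no reversal.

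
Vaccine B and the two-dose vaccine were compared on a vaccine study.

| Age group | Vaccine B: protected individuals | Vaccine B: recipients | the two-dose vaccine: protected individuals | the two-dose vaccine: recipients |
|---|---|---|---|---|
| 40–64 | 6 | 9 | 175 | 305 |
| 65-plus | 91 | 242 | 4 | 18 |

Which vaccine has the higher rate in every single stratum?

Vaccine B

40–64: Vaccine B 6/9 = 66.7%, the two-dose vaccine 175/305 = 57.4% → Vaccine B
65-plus: Vaccine B 91/242 = 37.6%, the two-dose vaccine 4/18 = 22.2% → Vaccine B
Vaccine B has the higher rate in both groups.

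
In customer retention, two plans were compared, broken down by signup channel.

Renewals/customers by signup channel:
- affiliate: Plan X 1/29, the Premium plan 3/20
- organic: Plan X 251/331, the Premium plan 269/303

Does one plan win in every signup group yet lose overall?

Affiliate: Plan X 1/29 = 3.4%, the Premium plan 3/20 = 15.0% → the Premium plan
Organic: Plan X 251/331 = 75.8%, the Premium plan 269/303 = 88.8% → the Premium plan
Overall: Plan X 252/360 = 70.0%, the Premium plan 272/323 = 84.2% → the Premium plan
The Premium plan wins overall and in every signup group — no reversal.

No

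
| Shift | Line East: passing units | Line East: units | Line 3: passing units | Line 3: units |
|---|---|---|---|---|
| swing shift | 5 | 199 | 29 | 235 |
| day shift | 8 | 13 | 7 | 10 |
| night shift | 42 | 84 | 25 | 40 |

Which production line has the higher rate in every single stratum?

Swing shift: Line East 5/199 = 2.5%, Line 3 29/235 = 12.3% → Line 3
Day shift: Line East 8/13 = 61.5%, Line 3 7/10 = 70.0% → Line 3
Night shift: Line East 42/84 = 50.0%, Line 3 25/40 = 62.5% → Line 3
Line 3 has the higher rate in all 3 groups.

Line 3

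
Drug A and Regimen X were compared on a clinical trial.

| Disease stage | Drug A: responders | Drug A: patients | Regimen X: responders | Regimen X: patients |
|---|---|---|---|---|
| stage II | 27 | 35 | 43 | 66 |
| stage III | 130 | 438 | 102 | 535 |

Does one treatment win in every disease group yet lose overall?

No

Stage II: Drug A 27/35 = 77.1%, Regimen X 43/66 = 65.2% → Drug A
Stage III: Drug A 130/438 = 29.7%, Regimen X 102/535 = 19.1% → Drug A
Overall: Drug A 157/473 = 33.2%, Regimen X 145/601 = 24.1% → Drug A
Drug A wins overall and in every disease group — no reversal.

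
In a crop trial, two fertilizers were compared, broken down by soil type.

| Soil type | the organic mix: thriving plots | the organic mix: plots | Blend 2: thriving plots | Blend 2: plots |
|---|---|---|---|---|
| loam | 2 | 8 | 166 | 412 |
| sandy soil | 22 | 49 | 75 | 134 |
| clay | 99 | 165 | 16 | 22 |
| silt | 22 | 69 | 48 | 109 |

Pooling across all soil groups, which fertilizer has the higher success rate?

the organic mix

Loam: the organic mix 2/8 = 25.0%, Blend 2 166/412 = 40.3% → Blend 2
Sandy soil: the organic mix 22/49 = 44.9%, Blend 2 75/134 = 56.0% → Blend 2
Clay: the organic mix 99/165 = 60.0%, Blend 2 16/22 = 72.7% → Blend 2
Silt: the organic mix 22/69 = 31.9%, Blend 2 48/109 = 44.0% → Blend 2
Overall: the organic mix 145/291 = 49.8%, Blend 2 305/677 = 45.1% → the organic mix
(Blend 2 wins every soil group but the organic mix wins overall — Blend 2's plots skew toward the low-rate loam group.)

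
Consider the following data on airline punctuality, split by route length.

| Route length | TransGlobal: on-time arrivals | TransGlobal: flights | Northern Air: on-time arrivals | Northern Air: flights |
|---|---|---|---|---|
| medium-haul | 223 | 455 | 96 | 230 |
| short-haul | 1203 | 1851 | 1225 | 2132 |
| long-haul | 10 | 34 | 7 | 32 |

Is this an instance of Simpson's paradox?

No

Medium-haul: TransGlobal 223/455 = 49.0%, Northern Air 96/230 = 41.7% → TransGlobal
Short-haul: TransGlobal 1203/1851 = 65.0%, Northern Air 1225/2132 = 57.5% → TransGlobal
Long-haul: TransGlobal 10/34 = 29.4%, Northern Air 7/32 = 21.9% → TransGlobal
Overall: TransGlobal 1436/2340 = 61.4%, Northern Air 1328/2394 = 55.5% → TransGlobal
TransGlobal wins overall and in every route group — no reversal.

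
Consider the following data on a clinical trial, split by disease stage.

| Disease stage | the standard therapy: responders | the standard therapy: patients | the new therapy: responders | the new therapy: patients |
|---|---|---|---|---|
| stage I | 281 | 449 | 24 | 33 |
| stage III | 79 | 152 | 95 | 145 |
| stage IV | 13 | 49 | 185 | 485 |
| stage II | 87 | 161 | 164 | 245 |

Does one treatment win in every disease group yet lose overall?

Stage I: the standard therapy 281/449 = 62.6%, the new therapy 24/33 = 72.7% → the new therapy
Stage III: the standard therapy 79/152 = 52.0%, the new therapy 95/145 = 65.5% → the new therapy
Stage IV: the standard therapy 13/49 = 26.5%, the new therapy 185/485 = 38.1% → the new therapy
Stage II: the standard therapy 87/161 = 54.0%, the new therapy 164/245 = 66.9% → the new therapy
Overall: the standard therapy 460/811 = 56.7%, the new therapy 468/908 = 51.5% → the standard therapy
The new therapy wins each disease group but the standard therapy wins overall — the comparison reverses. The new therapy's patients skew toward stage IV, which has a lower base rate.

Yes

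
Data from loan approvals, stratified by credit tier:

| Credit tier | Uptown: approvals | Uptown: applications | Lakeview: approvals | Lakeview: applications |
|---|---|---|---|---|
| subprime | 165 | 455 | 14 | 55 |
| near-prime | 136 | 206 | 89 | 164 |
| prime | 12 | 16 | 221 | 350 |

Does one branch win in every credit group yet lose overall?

Subprime: Uptown 165/455 = 36.3%, Lakeview 14/55 = 25.5% → Uptown
Near-prime: Uptown 136/206 = 66.0%, Lakeview 89/164 = 54.3% → Uptown
Prime: Uptown 12/16 = 75.0%, Lakeview 221/350 = 63.1% → Uptown
Overall: Uptown 313/677 = 46.2%, Lakeview 324/569 = 56.9% → Lakeview
Uptown wins each credit group but Lakeview wins overall — the comparison reverses. Uptown's applications skew toward subprime, which has a lower base rate.

Yes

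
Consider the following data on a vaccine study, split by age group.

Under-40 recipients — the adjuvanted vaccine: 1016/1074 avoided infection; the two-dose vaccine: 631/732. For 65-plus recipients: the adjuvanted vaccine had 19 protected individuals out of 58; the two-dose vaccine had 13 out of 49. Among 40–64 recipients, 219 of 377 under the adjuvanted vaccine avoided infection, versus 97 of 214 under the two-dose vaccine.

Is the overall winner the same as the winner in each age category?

Yes

Under-40: the adjuvanted vaccine 1016/1074 = 94.6%, the two-dose vaccine 631/732 = 86.2% → the adjuvanted vaccine
65-plus: the adjuvanted vaccine 19/58 = 32.8%, the two-dose vaccine 13/49 = 26.5% → the adjuvanted vaccine
40–64: the adjuvanted vaccine 219/377 = 58.1%, the two-dose vaccine 97/214 = 45.3% → the adjuvanted vaccine
Overall: the adjuvanted vaccine 1254/1509 = 83.1%, the two-dose vaccine 741/995 = 74.5% → the adjuvanted vaccine
The adjuvanted vaccine wins overall and in every age group — no reversal.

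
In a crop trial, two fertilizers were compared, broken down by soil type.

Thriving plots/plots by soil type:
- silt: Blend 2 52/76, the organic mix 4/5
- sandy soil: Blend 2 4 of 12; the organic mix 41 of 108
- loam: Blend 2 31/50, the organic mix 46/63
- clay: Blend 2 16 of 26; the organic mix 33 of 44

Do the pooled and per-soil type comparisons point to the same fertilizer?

Silt: Blend 2 52/76 = 68.4%, the organic mix 4/5 = 80.0% → the organic mix
Sandy soil: Blend 2 4/12 = 33.3%, the organic mix 41/108 = 38.0% → the organic mix
Loam: Blend 2 31/50 = 62.0%, the organic mix 46/63 = 73.0% → the organic mix
Clay: Blend 2 16/26 = 61.5%, the organic mix 33/44 = 75.0% → the organic mix
Overall: Blend 2 103/164 = 62.8%, the organic mix 124/220 = 56.4% → Blend 2
The organic mix wins each soil group but Blend 2 wins overall — the comparison reverses. The organic mix's plots skew toward sandy soil, which has a lower base rate.

No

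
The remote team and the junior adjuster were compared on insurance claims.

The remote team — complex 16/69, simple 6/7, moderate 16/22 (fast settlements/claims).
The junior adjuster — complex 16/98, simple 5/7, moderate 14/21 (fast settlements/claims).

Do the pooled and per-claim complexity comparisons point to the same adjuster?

Complex: the remote team 16/69 = 23.2%, the junior adjuster 16/98 = 16.3% → the remote team
Simple: the remote team 6/7 = 85.7%, the junior adjuster 5/7 = 71.4% → the remote team
Moderate: the remote team 16/22 = 72.7%, the junior adjuster 14/21 = 66.7% → the remote team
Overall: the remote team 38/98 = 38.8%, the junior adjuster 35/126 = 27.8% → the remote team
The remote team wins overall and in every claim group — no reversal.

Yes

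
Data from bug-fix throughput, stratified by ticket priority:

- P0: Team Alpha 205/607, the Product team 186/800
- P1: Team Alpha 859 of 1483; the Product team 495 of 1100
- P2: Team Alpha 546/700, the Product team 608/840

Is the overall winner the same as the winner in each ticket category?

P0: Team Alpha 205/607 = 33.8%, the Product team 186/800 = 23.2% → Team Alpha
P1: Team Alpha 859/1483 = 57.9%, the Product team 495/1100 = 45.0% → Team Alpha
P2: Team Alpha 546/700 = 78.0%, the Product team 608/840 = 72.4% → Team Alpha
Overall: Team Alpha 1610/2790 = 57.7%, the Product team 1289/2740 = 47.0% → Team Alpha
Team Alpha wins overall and in every ticket group — no reversal.

Yes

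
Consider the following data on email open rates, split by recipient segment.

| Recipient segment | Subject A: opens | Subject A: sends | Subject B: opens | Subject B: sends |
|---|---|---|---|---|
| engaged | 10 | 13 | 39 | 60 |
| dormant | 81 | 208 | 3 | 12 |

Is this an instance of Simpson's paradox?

Yes

Engaged: Subject A 10/13 = 76.9%, Subject B 39/60 = 65.0% → Subject A
Dormant: Subject A 81/208 = 38.9%, Subject B 3/12 = 25.0% → Subject A
Overall: Subject A 91/221 = 41.2%, Subject B 42/72 = 58.3% → Subject B
Subject A wins each recipient group but Subject B wins overall — the comparison reverses. Subject A's sends skew toward dormant, which has a lower base rate.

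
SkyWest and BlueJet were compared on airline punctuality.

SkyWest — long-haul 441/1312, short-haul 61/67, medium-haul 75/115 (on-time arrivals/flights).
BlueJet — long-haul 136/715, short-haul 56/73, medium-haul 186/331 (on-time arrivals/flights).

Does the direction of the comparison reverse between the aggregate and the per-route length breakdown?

No

Long-haul: SkyWest 441/1312 = 33.6%, BlueJet 136/715 = 19.0% → SkyWest
Short-haul: SkyWest 61/67 = 91.0%, BlueJet 56/73 = 76.7% → SkyWest
Medium-haul: SkyWest 75/115 = 65.2%, BlueJet 186/331 = 56.2% → SkyWest
Overall: SkyWest 577/1494 = 38.6%, BlueJet 378/1119 = 33.8% → SkyWest
SkyWest wins overall and in every route group — no reversal.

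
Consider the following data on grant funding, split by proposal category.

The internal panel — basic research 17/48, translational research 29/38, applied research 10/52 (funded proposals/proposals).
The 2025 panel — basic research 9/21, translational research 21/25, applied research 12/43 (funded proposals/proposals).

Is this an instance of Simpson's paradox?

Basic research: the internal panel 17/48 = 35.4%, the 2025 panel 9/21 = 42.9% → the 2025 panel
Translational research: the internal panel 29/38 = 76.3%, the 2025 panel 21/25 = 84.0% → the 2025 panel
Applied research: the internal panel 10/52 = 19.2%, the 2025 panel 12/43 = 27.9% → the 2025 panel
Overall: the internal panel 56/138 = 40.6%, the 2025 panel 42/89 = 47.2% → the 2025 panel
The 2025 panel wins overall and in every proposal group — no reversal.

No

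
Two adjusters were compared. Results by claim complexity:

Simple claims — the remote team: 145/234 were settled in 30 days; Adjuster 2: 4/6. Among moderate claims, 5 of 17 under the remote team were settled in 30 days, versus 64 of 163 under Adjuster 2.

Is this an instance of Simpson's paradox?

Simple: the remote team 145/234 = 62.0%, Adjuster 2 4/6 = 66.7% → Adjuster 2
Moderate: the remote team 5/17 = 29.4%, Adjuster 2 64/163 = 39.3% → Adjuster 2
Overall: the remote team 150/251 = 59.8%, Adjuster 2 68/169 = 40.2% → the remote team
Adjuster 2 wins each claim group but the remote team wins overall — the comparison reverses. Adjuster 2's claims skew toward moderate, which has a lower base rate.

Yes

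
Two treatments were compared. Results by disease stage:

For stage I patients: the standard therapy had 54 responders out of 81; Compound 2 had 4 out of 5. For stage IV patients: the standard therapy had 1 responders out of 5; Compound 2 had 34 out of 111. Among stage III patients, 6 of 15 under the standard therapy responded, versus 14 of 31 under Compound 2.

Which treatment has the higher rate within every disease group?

Compound 2

Stage I: the standard therapy 54/81 = 66.7%, Compound 2 4/5 = 80.0% → Compound 2
Stage IV: the standard therapy 1/5 = 20.0%, Compound 2 34/111 = 30.6% → Compound 2
Stage III: the standard therapy 6/15 = 40.0%, Compound 2 14/31 = 45.2% → Compound 2
Compound 2 has the higher rate in all 3 groups.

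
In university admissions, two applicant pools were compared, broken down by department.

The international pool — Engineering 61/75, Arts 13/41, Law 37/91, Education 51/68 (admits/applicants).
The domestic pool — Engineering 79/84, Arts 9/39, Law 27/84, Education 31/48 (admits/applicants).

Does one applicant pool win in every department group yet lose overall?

Engineering: the international pool 61/75 = 81.3%, the domestic pool 79/84 = 94.0% → the domestic pool
Arts: the international pool 13/41 = 31.7%, the domestic pool 9/39 = 23.1% → the international pool
Law: the international pool 37/91 = 40.7%, the domestic pool 27/84 = 32.1% → the international pool
Education: the international pool 51/68 = 75.0%, the domestic pool 31/48 = 64.6% → the international pool
Overall: the international pool 162/275 = 58.9%, the domestic pool 146/255 = 57.3% → the international pool
Neither sweeps: the international pool wins 3 of 4 groups, the domestic pool wins 1. The international pool wins overall but not every group — no Simpson reversal.

No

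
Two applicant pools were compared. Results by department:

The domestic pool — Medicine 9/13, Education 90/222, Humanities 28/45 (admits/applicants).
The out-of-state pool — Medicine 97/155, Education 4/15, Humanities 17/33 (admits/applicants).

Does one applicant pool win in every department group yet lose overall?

Yes

Medicine: the domestic pool 9/13 = 69.2%, the out-of-state pool 97/155 = 62.6% → the domestic pool
Education: the domestic pool 90/222 = 40.5%, the out-of-state pool 4/15 = 26.7% → the domestic pool
Humanities: the domestic pool 28/45 = 62.2%, the out-of-state pool 17/33 = 51.5% → the domestic pool
Overall: the domestic pool 127/280 = 45.4%, the out-of-state pool 118/203 = 58.1% → the out-of-state pool
The domestic pool wins each department group but the out-of-state pool wins overall — the comparison reverses. The domestic pool's applicants skew toward Education, which has a lower base rate.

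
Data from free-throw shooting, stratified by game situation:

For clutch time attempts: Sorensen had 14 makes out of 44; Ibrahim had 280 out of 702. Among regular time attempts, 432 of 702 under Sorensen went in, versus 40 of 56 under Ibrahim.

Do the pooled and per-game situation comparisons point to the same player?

No

Clutch time: Sorensen 14/44 = 31.8%, Ibrahim 280/702 = 39.9% → Ibrahim
Regular time: Sorensen 432/702 = 61.5%, Ibrahim 40/56 = 71.4% → Ibrahim
Overall: Sorensen 446/746 = 59.8%, Ibrahim 320/758 = 42.2% → Sorensen
Ibrahim wins each game group but Sorensen wins overall — the comparison reverses. Ibrahim's attempts skew toward clutch time, which has a lower base rate.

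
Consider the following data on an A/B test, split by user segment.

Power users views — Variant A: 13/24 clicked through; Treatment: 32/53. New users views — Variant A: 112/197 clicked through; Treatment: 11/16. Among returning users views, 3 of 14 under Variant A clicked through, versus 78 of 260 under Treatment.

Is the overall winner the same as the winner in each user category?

No

Power users: Variant A 13/24 = 54.2%, Treatment 32/53 = 60.4% → Treatment
New users: Variant A 112/197 = 56.9%, Treatment 11/16 = 68.8% → Treatment
Returning users: Variant A 3/14 = 21.4%, Treatment 78/260 = 30.0% → Treatment
Overall: Variant A 128/235 = 54.5%, Treatment 121/329 = 36.8% → Variant A
Treatment wins each user group but Variant A wins overall — the comparison reverses. Treatment's views skew toward returning users, which has a lower base rate.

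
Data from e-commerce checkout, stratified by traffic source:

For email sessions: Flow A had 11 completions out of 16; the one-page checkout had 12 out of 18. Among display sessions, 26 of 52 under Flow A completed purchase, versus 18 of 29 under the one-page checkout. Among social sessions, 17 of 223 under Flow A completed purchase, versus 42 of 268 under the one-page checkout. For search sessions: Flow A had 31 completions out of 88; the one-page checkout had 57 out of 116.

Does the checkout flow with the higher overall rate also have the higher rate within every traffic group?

No

Email: Flow A 11/16 = 68.8%, the one-page checkout 12/18 = 66.7% → Flow A
Display: Flow A 26/52 = 50.0%, the one-page checkout 18/29 = 62.1% → the one-page checkout
Social: Flow A 17/223 = 7.6%, the one-page checkout 42/268 = 15.7% → the one-page checkout
Search: Flow A 31/88 = 35.2%, the one-page checkout 57/116 = 49.1% → the one-page checkout
Overall: Flow A 85/379 = 22.4%, the one-page checkout 129/431 = 29.9% → the one-page checkout
Neither sweeps: Flow A wins 1 of 4 groups, the one-page checkout wins 3. The one-page checkout wins overall but not every group — no Simpson reversal.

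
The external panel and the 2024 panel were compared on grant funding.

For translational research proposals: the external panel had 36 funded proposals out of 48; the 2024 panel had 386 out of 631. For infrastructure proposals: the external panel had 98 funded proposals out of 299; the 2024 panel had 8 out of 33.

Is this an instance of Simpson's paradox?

Translational research: the external panel 36/48 = 75.0%, the 2024 panel 386/631 = 61.2% → the external panel
Infrastructure: the external panel 98/299 = 32.8%, the 2024 panel 8/33 = 24.2% → the external panel
Overall: the external panel 134/347 = 38.6%, the 2024 panel 394/664 = 59.3% → the 2024 panel
The external panel wins each proposal group but the 2024 panel wins overall — the comparison reverses. The external panel's proposals skew toward infrastructure, which has a lower base rate.

Yes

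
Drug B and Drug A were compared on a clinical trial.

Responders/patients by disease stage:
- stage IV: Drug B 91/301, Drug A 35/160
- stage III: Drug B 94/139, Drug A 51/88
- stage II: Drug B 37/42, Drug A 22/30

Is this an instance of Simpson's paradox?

Stage IV: Drug B 91/301 = 30.2%, Drug A 35/160 = 21.9% → Drug B
Stage III: Drug B 94/139 = 67.6%, Drug A 51/88 = 58.0% → Drug B
Stage II: Drug B 37/42 = 88.1%, Drug A 22/30 = 73.3% → Drug B
Overall: Drug B 222/482 = 46.1%, Drug A 108/278 = 38.8% → Drug B
Drug B wins overall and in every disease group — no reversal.

No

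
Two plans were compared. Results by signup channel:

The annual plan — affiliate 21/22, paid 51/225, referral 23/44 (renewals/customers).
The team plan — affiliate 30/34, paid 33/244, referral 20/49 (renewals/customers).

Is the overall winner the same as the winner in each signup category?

Affiliate: the annual plan 21/22 = 95.5%, the team plan 30/34 = 88.2% → the annual plan
Paid: the annual plan 51/225 = 22.7%, the team plan 33/244 = 13.5% → the annual plan
Referral: the annual plan 23/44 = 52.3%, the team plan 20/49 = 40.8% → the annual plan
Overall: the annual plan 95/291 = 32.6%, the team plan 83/327 = 25.4% → the annual plan
The annual plan wins overall and in every signup group — no reversal.

Yes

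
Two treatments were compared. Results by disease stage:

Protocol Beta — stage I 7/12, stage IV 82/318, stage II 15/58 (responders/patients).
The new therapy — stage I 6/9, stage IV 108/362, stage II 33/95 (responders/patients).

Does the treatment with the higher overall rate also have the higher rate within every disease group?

Stage I: Protocol Beta 7/12 = 58.3%, the new therapy 6/9 = 66.7% → the new therapy
Stage IV: Protocol Beta 82/318 = 25.8%, the new therapy 108/362 = 29.8% → the new therapy
Stage II: Protocol Beta 15/58 = 25.9%, the new therapy 33/95 = 34.7% → the new therapy
Overall: Protocol Beta 104/388 = 26.8%, the new therapy 147/466 = 31.5% → the new therapy
The new therapy wins overall and in every disease group — no reversal.

Yes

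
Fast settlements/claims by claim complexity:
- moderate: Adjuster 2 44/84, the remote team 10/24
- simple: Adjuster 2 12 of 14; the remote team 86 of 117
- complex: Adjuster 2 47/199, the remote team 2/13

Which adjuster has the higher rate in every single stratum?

Adjuster 2

Moderate: Adjuster 2 44/84 = 52.4%, the remote team 10/24 = 41.7% → Adjuster 2
Simple: Adjuster 2 12/14 = 85.7%, the remote team 86/117 = 73.5% → Adjuster 2
Complex: Adjuster 2 47/199 = 23.6%, the remote team 2/13 = 15.4% → Adjuster 2
Adjuster 2 has the higher rate in all 3 groups.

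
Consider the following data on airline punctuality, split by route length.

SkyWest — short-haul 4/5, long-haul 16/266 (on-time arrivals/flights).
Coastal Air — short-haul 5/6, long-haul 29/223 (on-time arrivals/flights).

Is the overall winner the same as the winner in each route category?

Yes

Short-haul: SkyWest 4/5 = 80.0%, Coastal Air 5/6 = 83.3% → Coastal Air
Long-haul: SkyWest 16/266 = 6.0%, Coastal Air 29/223 = 13.0% → Coastal Air
Overall: SkyWest 20/271 = 7.4%, Coastal Air 34/229 = 14.8% → Coastal Air
Coastal Air wins overall and in every route group — no reversal.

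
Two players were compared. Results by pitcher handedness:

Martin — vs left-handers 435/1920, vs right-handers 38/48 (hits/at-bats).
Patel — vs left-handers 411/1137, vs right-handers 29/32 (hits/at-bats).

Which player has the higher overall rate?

Vs left-handers: Martin 435/1920 = 22.7%, Patel 411/1137 = 36.1% → Patel
Vs right-handers: Martin 38/48 = 79.2%, Patel 29/32 = 90.6% → Patel
Overall: Martin 473/1968 = 24.0%, Patel 440/1169 = 37.6% → Patel

Patel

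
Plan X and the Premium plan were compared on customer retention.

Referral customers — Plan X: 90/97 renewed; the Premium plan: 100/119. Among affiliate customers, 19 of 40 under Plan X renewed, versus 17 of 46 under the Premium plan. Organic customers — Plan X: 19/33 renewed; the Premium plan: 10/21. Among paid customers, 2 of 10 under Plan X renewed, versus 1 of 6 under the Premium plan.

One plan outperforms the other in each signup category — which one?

Referral: Plan X 90/97 = 92.8%, the Premium plan 100/119 = 84.0% → Plan X
Affiliate: Plan X 19/40 = 47.5%, the Premium plan 17/46 = 37.0% → Plan X
Organic: Plan X 19/33 = 57.6%, the Premium plan 10/21 = 47.6% → Plan X
Paid: Plan X 2/10 = 20.0%, the Premium plan 1/6 = 16.7% → Plan X
Plan X has the higher rate in all 4 groups.

Plan X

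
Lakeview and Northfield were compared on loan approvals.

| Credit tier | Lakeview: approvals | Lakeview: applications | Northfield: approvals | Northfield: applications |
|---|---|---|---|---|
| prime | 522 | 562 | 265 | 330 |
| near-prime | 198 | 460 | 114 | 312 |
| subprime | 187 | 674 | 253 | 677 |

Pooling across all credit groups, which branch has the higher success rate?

Lakeview

Prime: Lakeview 522/562 = 92.9%, Northfield 265/330 = 80.3% → Lakeview
Near-prime: Lakeview 198/460 = 43.0%, Northfield 114/312 = 36.5% → Lakeview
Subprime: Lakeview 187/674 = 27.7%, Northfield 253/677 = 37.4% → Northfield
Overall: Lakeview 907/1696 = 53.5%, Northfield 632/1319 = 47.9% → Lakeview
(Neither sweeps every credit group, but Lakeview has the higher pooled rate.)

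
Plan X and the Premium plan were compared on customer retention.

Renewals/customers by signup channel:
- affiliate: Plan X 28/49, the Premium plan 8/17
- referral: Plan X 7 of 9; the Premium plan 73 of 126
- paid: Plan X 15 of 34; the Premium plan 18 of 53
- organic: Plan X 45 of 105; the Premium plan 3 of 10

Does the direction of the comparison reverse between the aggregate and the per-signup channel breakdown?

Affiliate: Plan X 28/49 = 57.1%, the Premium plan 8/17 = 47.1% → Plan X
Referral: Plan X 7/9 = 77.8%, the Premium plan 73/126 = 57.9% → Plan X
Paid: Plan X 15/34 = 44.1%, the Premium plan 18/53 = 34.0% → Plan X
Organic: Plan X 45/105 = 42.9%, the Premium plan 3/10 = 30.0% → Plan X
Overall: Plan X 95/197 = 48.2%, the Premium plan 102/206 = 49.5% → the Premium plan
Plan X wins each signup group but the Premium plan wins overall — the comparison reverses. Plan X's customers skew toward organic, which has a lower base rate.

Yes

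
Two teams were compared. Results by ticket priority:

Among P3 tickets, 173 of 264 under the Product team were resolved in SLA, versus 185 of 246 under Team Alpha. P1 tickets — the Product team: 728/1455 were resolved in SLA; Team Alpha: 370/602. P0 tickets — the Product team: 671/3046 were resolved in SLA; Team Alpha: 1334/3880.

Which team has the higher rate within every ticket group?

P3: the Product team 173/264 = 65.5%, Team Alpha 185/246 = 75.2% → Team Alpha
P1: the Product team 728/1455 = 50.0%, Team Alpha 370/602 = 61.5% → Team Alpha
P0: the Product team 671/3046 = 22.0%, Team Alpha 1334/3880 = 34.4% → Team Alpha
Team Alpha has the higher rate in all 3 groups.

Team Alpha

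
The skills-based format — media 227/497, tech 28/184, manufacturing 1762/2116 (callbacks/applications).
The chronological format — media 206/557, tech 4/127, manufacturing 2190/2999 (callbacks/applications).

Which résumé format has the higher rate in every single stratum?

Media: the skills-based format 227/497 = 45.7%, the chronological format 206/557 = 37.0% → the skills-based format
Tech: the skills-based format 28/184 = 15.2%, the chronological format 4/127 = 3.1% → the skills-based format
Manufacturing: the skills-based format 1762/2116 = 83.3%, the chronological format 2190/2999 = 73.0% → the skills-based format
The skills-based format has the higher rate in all 3 groups.

the skills-based format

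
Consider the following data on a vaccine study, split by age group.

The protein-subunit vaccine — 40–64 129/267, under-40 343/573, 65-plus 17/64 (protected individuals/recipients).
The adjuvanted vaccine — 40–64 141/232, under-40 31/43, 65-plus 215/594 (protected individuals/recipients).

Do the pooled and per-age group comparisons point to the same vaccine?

40–64: the protein-subunit vaccine 129/267 = 48.3%, the adjuvanted vaccine 141/232 = 60.8% → the adjuvanted vaccine
Under-40: the protein-subunit vaccine 343/573 = 59.9%, the adjuvanted vaccine 31/43 = 72.1% → the adjuvanted vaccine
65-plus: the protein-subunit vaccine 17/64 = 26.6%, the adjuvanted vaccine 215/594 = 36.2% → the adjuvanted vaccine
Overall: the protein-subunit vaccine 489/904 = 54.1%, the adjuvanted vaccine 387/869 = 44.5% → the protein-subunit vaccine
The adjuvanted vaccine wins each age group but the protein-subunit vaccine wins overall — the comparison reverses. The adjuvanted vaccine's recipients skew toward 65-plus, which has a lower base rate.

No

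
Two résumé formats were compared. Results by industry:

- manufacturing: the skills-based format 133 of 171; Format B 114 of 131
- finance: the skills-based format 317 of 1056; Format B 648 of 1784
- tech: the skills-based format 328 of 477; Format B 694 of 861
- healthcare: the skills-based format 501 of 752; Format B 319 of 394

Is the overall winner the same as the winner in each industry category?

Yes

Manufacturing: the skills-based format 133/171 = 77.8%, Format B 114/131 = 87.0% → Format B
Finance: the skills-based format 317/1056 = 30.0%, Format B 648/1784 = 36.3% → Format B
Tech: the skills-based format 328/477 = 68.8%, Format B 694/861 = 80.6% → Format B
Healthcare: the skills-based format 501/752 = 66.6%, Format B 319/394 = 81.0% → Format B
Overall: the skills-based format 1279/2456 = 52.1%, Format B 1775/3170 = 56.0% → Format B
Format B wins overall and in every industry group — no reversal.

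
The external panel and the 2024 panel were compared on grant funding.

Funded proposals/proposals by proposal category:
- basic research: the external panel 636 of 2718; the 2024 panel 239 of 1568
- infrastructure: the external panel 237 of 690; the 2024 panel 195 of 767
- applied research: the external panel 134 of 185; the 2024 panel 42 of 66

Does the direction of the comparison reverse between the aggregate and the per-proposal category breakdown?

No

Basic research: the external panel 636/2718 = 23.4%, the 2024 panel 239/1568 = 15.2% → the external panel
Infrastructure: the external panel 237/690 = 34.3%, the 2024 panel 195/767 = 25.4% → the external panel
Applied research: the external panel 134/185 = 72.4%, the 2024 panel 42/66 = 63.6% → the external panel
Overall: the external panel 1007/3593 = 28.0%, the 2024 panel 476/2401 = 19.8% → the external panel
The external panel wins overall and in every proposal group — no reversal.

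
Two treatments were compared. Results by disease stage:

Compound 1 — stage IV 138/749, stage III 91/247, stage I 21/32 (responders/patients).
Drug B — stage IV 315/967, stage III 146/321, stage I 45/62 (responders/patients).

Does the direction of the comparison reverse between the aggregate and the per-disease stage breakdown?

Stage IV: Compound 1 138/749 = 18.4%, Drug B 315/967 = 32.6% → Drug B
Stage III: Compound 1 91/247 = 36.8%, Drug B 146/321 = 45.5% → Drug B
Stage I: Compound 1 21/32 = 65.6%, Drug B 45/62 = 72.6% → Drug B
Overall: Compound 1 250/1028 = 24.3%, Drug B 506/1350 = 37.5% → Drug B
Drug B wins overall and in every disease group — no reversal.

No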